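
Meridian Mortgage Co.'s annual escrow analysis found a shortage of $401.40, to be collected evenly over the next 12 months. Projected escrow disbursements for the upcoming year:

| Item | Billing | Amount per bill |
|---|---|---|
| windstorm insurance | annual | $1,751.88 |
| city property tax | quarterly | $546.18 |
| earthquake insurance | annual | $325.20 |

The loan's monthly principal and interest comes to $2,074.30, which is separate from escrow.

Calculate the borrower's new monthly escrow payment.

$388.60

Windstorm insurance = $1,751.88 annually
City property tax = $546.18 × 4 = $2,184.72 annually
Earthquake insurance = $325.20 annually
Yearly total = $4,261.80
Monthly escrow = $4,261.80 ÷ 12 = $355.15
Shortage spread = $401.40 ÷ 12 = $33.45/mo
Adjusted monthly = $355.15 + $33.45 = $388.60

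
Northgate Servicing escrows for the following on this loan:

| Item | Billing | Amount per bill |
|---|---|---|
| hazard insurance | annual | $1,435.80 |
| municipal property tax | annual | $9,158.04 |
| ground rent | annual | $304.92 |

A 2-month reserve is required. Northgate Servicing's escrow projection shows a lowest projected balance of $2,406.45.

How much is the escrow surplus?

Hazard insurance — $1,435.80/yr
Municipal property tax — $9,158.04/yr
Ground rent — $304.92/yr
Total per year = $10,898.76
Per month = $10,898.76 ÷ 12 = $908.23
Cushion = 2 × $908.23 = $1,816.46
Excess over cushion: $2,406.45 − $1,816.46 = $589.99

$589.99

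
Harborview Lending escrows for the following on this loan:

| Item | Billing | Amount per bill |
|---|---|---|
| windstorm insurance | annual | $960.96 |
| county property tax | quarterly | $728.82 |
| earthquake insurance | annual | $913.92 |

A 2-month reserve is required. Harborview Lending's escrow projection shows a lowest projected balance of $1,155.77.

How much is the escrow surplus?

$357.41

Windstorm insurance — $960.96
County property tax — $728.82 × 4 = $2,915.28
Earthquake insurance — $913.92
Annual escrow total = $960.96 + $2,915.28 + $913.92 = $4,790.16
Monthly = $4,790.16 / 12 = $399.18
Required reserve = 2 × $399.18 = $798.36
Excess over cushion: $1,155.77 − $798.36 = $357.41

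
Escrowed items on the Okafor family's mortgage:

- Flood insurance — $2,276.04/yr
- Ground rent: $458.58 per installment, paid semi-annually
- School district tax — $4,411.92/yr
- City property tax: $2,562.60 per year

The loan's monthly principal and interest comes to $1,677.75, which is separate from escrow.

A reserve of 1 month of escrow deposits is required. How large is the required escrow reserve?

Flood insurance: $2,276.04 annually
Ground rent: $458.58 × 2 = $917.16 annually
School district tax: $4,411.92 annually
City property tax: $2,562.60 annually
Combined annual = $10,167.72
Base monthly escrow = $10,167.72 / 12 = $847.31
Reserve = 1 × $847.31 = $847.31

$847.31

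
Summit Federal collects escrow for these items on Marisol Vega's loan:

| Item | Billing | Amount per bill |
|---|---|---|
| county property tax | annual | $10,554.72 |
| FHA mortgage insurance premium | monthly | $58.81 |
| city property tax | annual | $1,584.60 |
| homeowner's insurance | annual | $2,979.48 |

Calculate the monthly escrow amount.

$1,318.71

County property tax: $10,554.72
FHA mortgage insurance premium: $58.81 × 12 = $705.72
City property tax: $1,584.60
Homeowner's insurance: $2,979.48
Combined annual = $10,554.72 + $705.72 + $1,584.60 + $2,979.48 = $15,824.52
Monthly = $15,824.52 ÷ 12 = $1,318.71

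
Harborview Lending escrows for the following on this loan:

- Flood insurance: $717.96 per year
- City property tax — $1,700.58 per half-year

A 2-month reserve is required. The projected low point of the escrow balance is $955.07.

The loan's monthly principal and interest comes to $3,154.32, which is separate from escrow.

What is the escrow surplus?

$268.55

Flood insurance — $717.96/yr
City property tax — $1,700.58 × 2 = $3,401.16/yr
Total annual escrow = $717.96 + $3,401.16 = $4,119.12
Monthly escrow = $4,119.12 ÷ 12 = $343.26
Required reserve = 2 × $343.26 = $686.52
Surplus = $955.07 − $686.52 = $268.55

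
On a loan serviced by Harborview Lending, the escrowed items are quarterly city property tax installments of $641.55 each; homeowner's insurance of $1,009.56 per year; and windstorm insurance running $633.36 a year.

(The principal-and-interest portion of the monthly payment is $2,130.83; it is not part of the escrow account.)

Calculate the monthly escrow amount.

City property tax = $641.55 × 4 = $2,566.20 per year
Homeowner's insurance = $1,009.56 per year
Windstorm insurance = $633.36 per year
Total annual escrow = $2,566.20 + $1,009.56 + $633.36 = $4,209.12
Monthly = $4,209.12 ÷ 12 = $350.76

$350.76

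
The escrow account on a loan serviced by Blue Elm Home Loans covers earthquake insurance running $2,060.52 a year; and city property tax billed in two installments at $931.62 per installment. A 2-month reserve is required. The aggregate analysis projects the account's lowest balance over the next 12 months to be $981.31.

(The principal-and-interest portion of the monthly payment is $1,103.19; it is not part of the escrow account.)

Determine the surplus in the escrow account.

Earthquake insurance — $2,060.52 per year
City property tax — $931.62 × 2 = $1,863.24 per year
Yearly total = $2,060.52 + $1,863.24 = $3,923.76
Monthly = $3,923.76 / 12 = $326.98
Required cushion = 2 × $326.98 = $653.96
Surplus = $981.31 − $653.96 = $327.35

$327.35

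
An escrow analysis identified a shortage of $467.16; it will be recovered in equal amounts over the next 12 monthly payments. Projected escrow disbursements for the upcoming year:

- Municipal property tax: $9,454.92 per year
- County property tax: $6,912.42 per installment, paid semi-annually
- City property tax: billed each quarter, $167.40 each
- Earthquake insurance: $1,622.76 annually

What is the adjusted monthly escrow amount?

$2,169.94

Municipal property tax — $9,454.92
County property tax — $6,912.42 × 2 = $13,824.84
City property tax — $167.40 × 4 = $669.60
Earthquake insurance — $1,622.76
Total per year = $25,572.12
Per month = $25,572.12 / 12 = $2,131.01
Shortage per month = $467.16 / 12 = $38.93
New monthly escrow = $2,131.01 + $38.93 = $2,169.94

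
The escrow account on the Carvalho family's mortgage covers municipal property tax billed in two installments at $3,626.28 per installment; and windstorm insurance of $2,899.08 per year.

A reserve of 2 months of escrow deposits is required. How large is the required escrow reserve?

Municipal property tax: $3,626.28 × 2 = $7,252.56/yr
Windstorm insurance: $2,899.08/yr
Yearly total = $7,252.56 + $2,899.08 = $10,151.64
Monthly = $10,151.64 / 12 = $845.97
Required cushion = 2 × $845.97 = $1,691.94

$1,691.94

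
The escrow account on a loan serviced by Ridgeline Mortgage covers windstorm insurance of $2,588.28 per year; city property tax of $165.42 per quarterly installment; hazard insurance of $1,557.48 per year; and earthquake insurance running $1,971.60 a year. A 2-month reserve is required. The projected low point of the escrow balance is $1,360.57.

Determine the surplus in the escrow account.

Windstorm insurance: $2,588.28 annually
City property tax: $165.42 × 4 = $661.68 annually
Hazard insurance: $1,557.48 annually
Earthquake insurance: $1,971.60 annually
Annual escrow total = $2,588.28 + $661.68 + $1,557.48 + $1,971.60 = $6,779.04
Per month = $6,779.04 / 12 = $564.92
Cushion = 2 × $564.92 = $1,129.84
Excess over cushion: $1,360.57 − $1,129.84 = $230.73

$230.73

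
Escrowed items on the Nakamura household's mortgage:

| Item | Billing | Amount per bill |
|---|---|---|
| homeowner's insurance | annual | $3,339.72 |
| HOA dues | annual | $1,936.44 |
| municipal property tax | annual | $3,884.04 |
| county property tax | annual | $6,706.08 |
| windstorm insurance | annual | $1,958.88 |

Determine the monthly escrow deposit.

Homeowner's insurance — $3,339.72
HOA dues — $1,936.44
Municipal property tax — $3,884.04
County property tax — $6,706.08
Windstorm insurance — $1,958.88
Combined annual = $17,825.16
Base monthly escrow = $17,825.16 ÷ 12 = $1,485.43

$1,485.43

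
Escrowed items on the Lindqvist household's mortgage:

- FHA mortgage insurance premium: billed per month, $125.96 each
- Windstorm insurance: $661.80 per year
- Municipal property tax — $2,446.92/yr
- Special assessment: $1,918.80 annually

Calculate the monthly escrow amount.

$544.92

FHA mortgage insurance premium = $125.96 × 12 = $1,511.52/yr
Windstorm insurance = $661.80/yr
Municipal property tax = $2,446.92/yr
Special assessment = $1,918.80/yr
Total annual escrow = $1,511.52 + $661.80 + $2,446.92 + $1,918.80 = $6,539.04
Monthly escrow = $6,539.04 / 12 = $544.92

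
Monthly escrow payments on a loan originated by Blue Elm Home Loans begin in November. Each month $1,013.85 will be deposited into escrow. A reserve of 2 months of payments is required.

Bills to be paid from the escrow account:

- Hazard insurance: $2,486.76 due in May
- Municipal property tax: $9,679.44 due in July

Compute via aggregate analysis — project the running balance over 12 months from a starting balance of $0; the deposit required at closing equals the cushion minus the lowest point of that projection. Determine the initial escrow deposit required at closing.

$5,069.25

Cushion = 2 × $1,013.85 = $2,027.70
Trial balance (start $0, +$1,013.85 each month, − disbursements):
  Nov: +$1,013.85 → $1,013.85
  Dec: +$1,013.85 → $2,027.70
  Jan: +$1,013.85 → $3,041.55
  Feb: +$1,013.85 → $4,055.40
  Mar: +$1,013.85 → $5,069.25
  Apr: +$1,013.85 → $6,083.10
  May: +$1,013.85 − $2,486.76 → $4,610.19
  Jun: +$1,013.85 → $5,624.04
  Jul: +$1,013.85 − $9,679.44 → -$3,041.55
  Aug: +$1,013.85 → -$2,027.70
  Sep: +$1,013.85 → -$1,013.85
  Oct: +$1,013.85 → $0.00
Lowest trial balance = -$3,041.55 (Jul)
Initial deposit = cushion − low point = $2,027.70 − (-$3,041.55) = $5,069.25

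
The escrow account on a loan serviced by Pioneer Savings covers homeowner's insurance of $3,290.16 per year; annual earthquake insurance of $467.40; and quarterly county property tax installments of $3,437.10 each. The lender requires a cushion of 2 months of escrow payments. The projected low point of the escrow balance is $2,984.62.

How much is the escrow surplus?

Homeowner's insurance: $3,290.16 annually
Earthquake insurance: $467.40 annually
County property tax: $3,437.10 × 4 = $13,748.40 annually
Yearly total = $3,290.16 + $467.40 + $13,748.40 = $17,505.96
Monthly escrow = $17,505.96 / 12 = $1,458.83
Required reserve = 2 × $1,458.83 = $2,917.66
Excess over cushion: $2,984.62 − $2,917.66 = $66.96

$66.96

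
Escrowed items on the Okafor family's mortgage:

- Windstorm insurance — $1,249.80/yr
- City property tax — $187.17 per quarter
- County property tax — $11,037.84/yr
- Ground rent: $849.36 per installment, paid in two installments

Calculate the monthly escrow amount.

Windstorm insurance = $1,249.80
City property tax = $187.17 × 4 = $748.68
County property tax = $11,037.84
Ground rent = $849.36 × 2 = $1,698.72
Total per year = $14,735.04
Monthly = $14,735.04 ÷ 12 = $1,227.92

$1,227.92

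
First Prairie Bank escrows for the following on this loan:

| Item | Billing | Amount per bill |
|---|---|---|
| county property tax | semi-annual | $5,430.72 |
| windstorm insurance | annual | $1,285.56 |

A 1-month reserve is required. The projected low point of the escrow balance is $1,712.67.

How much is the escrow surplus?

$700.42

County property tax — $5,430.72 × 2 = $10,861.44/yr
Windstorm insurance — $1,285.56/yr
Total annual escrow = $12,147.00
Monthly = $12,147.00 / 12 = $1,012.25
Required reserve = 1 × $1,012.25 = $1,012.25
Excess over cushion: $1,712.67 − $1,012.25 = $700.42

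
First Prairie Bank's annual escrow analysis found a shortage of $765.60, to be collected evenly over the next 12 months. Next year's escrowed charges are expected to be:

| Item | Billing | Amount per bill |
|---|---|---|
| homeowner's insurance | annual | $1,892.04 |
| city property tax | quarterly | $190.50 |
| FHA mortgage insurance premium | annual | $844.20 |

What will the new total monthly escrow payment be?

$355.32

Homeowner's insurance: $1,892.04
City property tax: $190.50 × 4 = $762.00
FHA mortgage insurance premium: $844.20
Yearly total = $1,892.04 + $762.00 + $844.20 = $3,498.24
Per month = $3,498.24 / 12 = $291.52
Shortage per month = $765.60 / 12 = $63.80
New monthly escrow = $291.52 + $63.80 = $355.32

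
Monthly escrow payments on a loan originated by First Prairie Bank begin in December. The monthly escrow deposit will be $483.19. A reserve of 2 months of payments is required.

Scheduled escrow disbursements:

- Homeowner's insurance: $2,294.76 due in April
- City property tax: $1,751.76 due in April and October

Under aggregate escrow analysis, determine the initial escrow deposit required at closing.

$2,596.95

Cushion = 2 × $483.19 = $966.38
Trial balance (start $0, +$483.19 each month, − disbursements):
  Dec: +$483.19 → $483.19
  Jan: +$483.19 → $966.38
  Feb: +$483.19 → $1,449.57
  Mar: +$483.19 → $1,932.76
  Apr: +$483.19 − $4,046.52 → -$1,630.57
  May: +$483.19 → -$1,147.38
  Jun: +$483.19 → -$664.19
  Jul: +$483.19 → -$181.00
  Aug: +$483.19 → $302.19
  Sep: +$483.19 → $785.38
  Oct: +$483.19 − $1,751.76 → -$483.19
  Nov: +$483.19 → $0.00
Lowest trial balance = -$1,630.57 (Apr)
Initial deposit = cushion − low point = $966.38 − (-$1,630.57) = $2,596.95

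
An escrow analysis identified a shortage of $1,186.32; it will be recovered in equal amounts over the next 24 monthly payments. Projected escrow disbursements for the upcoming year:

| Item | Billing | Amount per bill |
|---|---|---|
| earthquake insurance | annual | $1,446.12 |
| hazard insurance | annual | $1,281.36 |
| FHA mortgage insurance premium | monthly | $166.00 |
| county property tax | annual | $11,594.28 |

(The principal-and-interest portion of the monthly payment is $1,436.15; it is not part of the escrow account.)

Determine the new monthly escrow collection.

$1,408.91

Earthquake insurance: $1,446.12/yr
Hazard insurance: $1,281.36/yr
FHA mortgage insurance premium: $166.00 × 12 = $1,992.00/yr
County property tax: $11,594.28/yr
Annual escrow total = $1,446.12 + $1,281.36 + $1,992.00 + $11,594.28 = $16,313.76
Monthly = $16,313.76 / 12 = $1,359.48
Monthly shortage recovery: $1,186.32 ÷ 24 = $49.43
Adjusted monthly = $1,359.48 + $49.43 = $1,408.91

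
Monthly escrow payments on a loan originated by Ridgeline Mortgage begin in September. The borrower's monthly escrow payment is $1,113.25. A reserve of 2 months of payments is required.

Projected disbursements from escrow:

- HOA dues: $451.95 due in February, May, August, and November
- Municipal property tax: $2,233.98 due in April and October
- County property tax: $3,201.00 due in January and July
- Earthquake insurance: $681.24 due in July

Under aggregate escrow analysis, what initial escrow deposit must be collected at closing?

$2,887.80

Cushion = 2 × $1,113.25 = $2,226.50
Trial balance (start $0, +$1,113.25 each month, − disbursements):
  Sep: +$1,113.25 → $1,113.25
  Oct: +$1,113.25 − $2,233.98 → -$7.48
  Nov: +$1,113.25 − $451.95 → $653.82
  Dec: +$1,113.25 → $1,767.07
  Jan: +$1,113.25 − $3,201.00 → -$320.68
  Feb: +$1,113.25 − $451.95 → $340.62
  Mar: +$1,113.25 → $1,453.87
  Apr: +$1,113.25 − $2,233.98 → $333.14
  May: +$1,113.25 − $451.95 → $994.44
  Jun: +$1,113.25 → $2,107.69
  Jul: +$1,113.25 − $3,882.24 → -$661.30
  Aug: +$1,113.25 − $451.95 → $0.00
Lowest trial balance = -$661.30 (Jul)
Initial deposit = cushion − low point = $2,226.50 − (-$661.30) = $2,887.80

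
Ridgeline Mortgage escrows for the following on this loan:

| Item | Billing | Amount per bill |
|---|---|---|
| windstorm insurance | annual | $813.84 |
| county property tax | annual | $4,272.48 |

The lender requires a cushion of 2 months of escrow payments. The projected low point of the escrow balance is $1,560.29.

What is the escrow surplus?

$712.57

Windstorm insurance — $813.84/yr
County property tax — $4,272.48/yr
Annual escrow total = $813.84 + $4,272.48 = $5,086.32
Monthly = $5,086.32 ÷ 12 = $423.86
Cushion = 2 × $423.86 = $847.72
Surplus = $1,560.29 − $847.72 = $712.57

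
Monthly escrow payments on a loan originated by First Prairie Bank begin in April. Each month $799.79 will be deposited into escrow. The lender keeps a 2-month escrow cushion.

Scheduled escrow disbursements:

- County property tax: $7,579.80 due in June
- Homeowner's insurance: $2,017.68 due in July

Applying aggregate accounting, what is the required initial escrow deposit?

$7,997.90

Cushion = 2 × $799.79 = $1,599.58
Trial balance (start $0, +$799.79 each month, − disbursements):
  Apr: +$799.79 → $799.79
  May: +$799.79 → $1,599.58
  Jun: +$799.79 − $7,579.80 → -$5,180.43
  Jul: +$799.79 − $2,017.68 → -$6,398.32
  Aug: +$799.79 → -$5,598.53
  Sep: +$799.79 → -$4,798.74
  Oct: +$799.79 → -$3,998.95
  Nov: +$799.79 → -$3,199.16
  Dec: +$799.79 → -$2,399.37
  Jan: +$799.79 → -$1,599.58
  Feb: +$799.79 → -$799.79
  Mar: +$799.79 → $0.00
Lowest trial balance = -$6,398.32 (Jul)
Initial deposit = cushion − low point = $1,599.58 − (-$6,398.32) = $7,997.90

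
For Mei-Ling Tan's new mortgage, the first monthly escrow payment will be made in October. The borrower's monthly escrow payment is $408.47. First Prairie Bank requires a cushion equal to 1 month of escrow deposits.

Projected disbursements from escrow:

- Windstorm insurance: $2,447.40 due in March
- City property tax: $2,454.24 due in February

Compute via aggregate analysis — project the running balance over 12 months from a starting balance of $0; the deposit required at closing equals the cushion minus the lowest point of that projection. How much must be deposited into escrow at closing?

$2,859.29

Cushion = 1 × $408.47 = $408.47
Trial balance (start $0, +$408.47 each month, − disbursements):
  Oct: +$408.47 → $408.47
  Nov: +$408.47 → $816.94
  Dec: +$408.47 → $1,225.41
  Jan: +$408.47 → $1,633.88
  Feb: +$408.47 − $2,454.24 → -$411.89
  Mar: +$408.47 − $2,447.40 → -$2,450.82
  Apr: +$408.47 → -$2,042.35
  May: +$408.47 → -$1,633.88
  Jun: +$408.47 → -$1,225.41
  Jul: +$408.47 → -$816.94
  Aug: +$408.47 → -$408.47
  Sep: +$408.47 → $0.00
Lowest trial balance = -$2,450.82 (Mar)
Initial deposit = cushion − low point = $408.47 − (-$2,450.82) = $2,859.29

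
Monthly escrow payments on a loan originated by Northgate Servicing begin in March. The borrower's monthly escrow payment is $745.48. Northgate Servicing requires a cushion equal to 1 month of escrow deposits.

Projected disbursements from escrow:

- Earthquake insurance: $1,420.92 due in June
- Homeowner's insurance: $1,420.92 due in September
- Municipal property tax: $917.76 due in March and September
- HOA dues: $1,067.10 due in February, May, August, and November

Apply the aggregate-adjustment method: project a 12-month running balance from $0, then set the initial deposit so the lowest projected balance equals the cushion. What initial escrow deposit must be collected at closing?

$2,338.68

Cushion = 1 × $745.48 = $745.48
Trial balance (start $0, +$745.48 each month, − disbursements):
  Mar: +$745.48 − $917.76 → -$172.28
  Apr: +$745.48 → $573.20
  May: +$745.48 − $1,067.10 → $251.58
  Jun: +$745.48 − $1,420.92 → -$423.86
  Jul: +$745.48 → $321.62
  Aug: +$745.48 − $1,067.10 → $0.00
  Sep: +$745.48 − $2,338.68 → -$1,593.20
  Oct: +$745.48 → -$847.72
  Nov: +$745.48 − $1,067.10 → -$1,169.34
  Dec: +$745.48 → -$423.86
  Jan: +$745.48 → $321.62
  Feb: +$745.48 − $1,067.10 → $0.00
Lowest trial balance = -$1,593.20 (Sep)
Initial deposit = cushion − low point = $745.48 − (-$1,593.20) = $2,338.68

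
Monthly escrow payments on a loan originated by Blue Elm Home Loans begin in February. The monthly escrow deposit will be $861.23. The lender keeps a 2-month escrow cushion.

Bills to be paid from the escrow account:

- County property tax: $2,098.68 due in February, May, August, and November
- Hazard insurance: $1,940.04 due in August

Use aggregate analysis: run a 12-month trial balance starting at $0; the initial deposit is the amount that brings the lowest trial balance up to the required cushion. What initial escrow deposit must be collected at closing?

$3,929.93

Cushion = 2 × $861.23 = $1,722.46
Trial balance (start $0, +$861.23 each month, − disbursements):
  Feb: +$861.23 − $2,098.68 → -$1,237.45
  Mar: +$861.23 → -$376.22
  Apr: +$861.23 → $485.01
  May: +$861.23 − $2,098.68 → -$752.44
  Jun: +$861.23 → $108.79
  Jul: +$861.23 → $970.02
  Aug: +$861.23 − $4,038.72 → -$2,207.47
  Sep: +$861.23 → -$1,346.24
  Oct: +$861.23 → -$485.01
  Nov: +$861.23 − $2,098.68 → -$1,722.46
  Dec: +$861.23 → -$861.23
  Jan: +$861.23 → $0.00
Lowest trial balance = -$2,207.47 (Aug)
Initial deposit = cushion − low point = $1,722.46 − (-$2,207.47) = $3,929.93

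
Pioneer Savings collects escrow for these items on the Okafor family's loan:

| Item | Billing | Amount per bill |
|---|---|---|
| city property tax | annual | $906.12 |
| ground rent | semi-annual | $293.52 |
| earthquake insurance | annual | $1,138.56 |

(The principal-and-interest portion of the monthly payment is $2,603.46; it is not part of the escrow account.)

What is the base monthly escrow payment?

City property tax: $906.12 per year
Ground rent: $293.52 × 2 = $587.04 per year
Earthquake insurance: $1,138.56 per year
Yearly total = $906.12 + $587.04 + $1,138.56 = $2,631.72
Monthly = $2,631.72 ÷ 12 = $219.31

$219.31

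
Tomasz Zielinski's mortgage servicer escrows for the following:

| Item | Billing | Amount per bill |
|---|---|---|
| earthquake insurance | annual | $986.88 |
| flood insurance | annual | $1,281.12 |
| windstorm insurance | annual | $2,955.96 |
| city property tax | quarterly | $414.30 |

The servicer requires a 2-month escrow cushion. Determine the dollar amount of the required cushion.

Earthquake insurance = $986.88/yr
Flood insurance = $1,281.12/yr
Windstorm insurance = $2,955.96/yr
City property tax = $414.30 × 4 = $1,657.20/yr
Yearly total = $986.88 + $1,281.12 + $2,955.96 + $1,657.20 = $6,881.16
Monthly escrow = $6,881.16 / 12 = $573.43
Cushion = 2 × $573.43 = $1,146.86

$1,146.86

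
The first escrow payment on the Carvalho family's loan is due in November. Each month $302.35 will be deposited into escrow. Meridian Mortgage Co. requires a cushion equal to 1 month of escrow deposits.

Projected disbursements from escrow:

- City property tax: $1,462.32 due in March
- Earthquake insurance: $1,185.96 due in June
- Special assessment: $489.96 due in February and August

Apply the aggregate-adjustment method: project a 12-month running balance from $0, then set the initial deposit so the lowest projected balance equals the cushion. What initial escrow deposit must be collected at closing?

$1,021.79

Cushion = 1 × $302.35 = $302.35
Trial balance (start $0, +$302.35 each month, − disbursements):
  Nov: +$302.35 → $302.35
  Dec: +$302.35 → $604.70
  Jan: +$302.35 → $907.05
  Feb: +$302.35 − $489.96 → $719.44
  Mar: +$302.35 − $1,462.32 → -$440.53
  Apr: +$302.35 → -$138.18
  May: +$302.35 → $164.17
  Jun: +$302.35 − $1,185.96 → -$719.44
  Jul: +$302.35 → -$417.09
  Aug: +$302.35 − $489.96 → -$604.70
  Sep: +$302.35 → -$302.35
  Oct: +$302.35 → $0.00
Lowest trial balance = -$719.44 (Jun)
Initial deposit = cushion − low point = $302.35 − (-$719.44) = $1,021.79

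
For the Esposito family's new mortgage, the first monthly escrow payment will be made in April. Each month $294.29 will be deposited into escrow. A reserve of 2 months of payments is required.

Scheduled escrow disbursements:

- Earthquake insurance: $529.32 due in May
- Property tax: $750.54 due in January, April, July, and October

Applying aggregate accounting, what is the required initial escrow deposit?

$1,441.82

Cushion = 2 × $294.29 = $588.58
Trial balance (start $0, +$294.29 each month, − disbursements):
  Apr: +$294.29 − $750.54 → -$456.25
  May: +$294.29 − $529.32 → -$691.28
  Jun: +$294.29 → -$396.99
  Jul: +$294.29 − $750.54 → -$853.24
  Aug: +$294.29 → -$558.95
  Sep: +$294.29 → -$264.66
  Oct: +$294.29 − $750.54 → -$720.91
  Nov: +$294.29 → -$426.62
  Dec: +$294.29 → -$132.33
  Jan: +$294.29 − $750.54 → -$588.58
  Feb: +$294.29 → -$294.29
  Mar: +$294.29 → $0.00
Lowest trial balance = -$853.24 (Jul)
Initial deposit = cushion − low point = $588.58 − (-$853.24) = $1,441.82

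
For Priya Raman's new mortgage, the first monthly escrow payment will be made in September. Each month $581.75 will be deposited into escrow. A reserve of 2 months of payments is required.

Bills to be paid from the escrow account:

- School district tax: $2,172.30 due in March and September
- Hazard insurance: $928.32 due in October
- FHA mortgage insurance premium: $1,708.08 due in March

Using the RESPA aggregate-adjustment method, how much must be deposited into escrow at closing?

Cushion = 2 × $581.75 = $1,163.50
Trial balance (start $0, +$581.75 each month, − disbursements):
  Sep: +$581.75 − $2,172.30 → -$1,590.55
  Oct: +$581.75 − $928.32 → -$1,937.12
  Nov: +$581.75 → -$1,355.37
  Dec: +$581.75 → -$773.62
  Jan: +$581.75 → -$191.87
  Feb: +$581.75 → $389.88
  Mar: +$581.75 − $3,880.38 → -$2,908.75
  Apr: +$581.75 → -$2,327.00
  May: +$581.75 → -$1,745.25
  Jun: +$581.75 → -$1,163.50
  Jul: +$581.75 → -$581.75
  Aug: +$581.75 → $0.00
Lowest trial balance = -$2,908.75 (Mar)
Initial deposit = cushion − low point = $1,163.50 − (-$2,908.75) = $4,072.25

$4,072.25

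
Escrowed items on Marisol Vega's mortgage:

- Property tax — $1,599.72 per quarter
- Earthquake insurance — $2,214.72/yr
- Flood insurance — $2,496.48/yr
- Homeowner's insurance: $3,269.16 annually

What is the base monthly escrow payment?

Property tax — $1,599.72 × 4 = $6,398.88
Earthquake insurance — $2,214.72
Flood insurance — $2,496.48
Homeowner's insurance — $3,269.16
Total per year = $14,379.24
Per month = $14,379.24 ÷ 12 = $1,198.27

$1,198.27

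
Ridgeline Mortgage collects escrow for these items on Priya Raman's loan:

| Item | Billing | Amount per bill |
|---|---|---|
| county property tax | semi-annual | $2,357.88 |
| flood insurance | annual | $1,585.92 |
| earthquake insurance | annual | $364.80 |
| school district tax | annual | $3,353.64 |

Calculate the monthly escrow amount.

County property tax — $2,357.88 × 2 = $4,715.76 per year
Flood insurance — $1,585.92 per year
Earthquake insurance — $364.80 per year
School district tax — $3,353.64 per year
Combined annual = $4,715.76 + $1,585.92 + $364.80 + $3,353.64 = $10,020.12
Base monthly escrow = $10,020.12 ÷ 12 = $835.01

$835.01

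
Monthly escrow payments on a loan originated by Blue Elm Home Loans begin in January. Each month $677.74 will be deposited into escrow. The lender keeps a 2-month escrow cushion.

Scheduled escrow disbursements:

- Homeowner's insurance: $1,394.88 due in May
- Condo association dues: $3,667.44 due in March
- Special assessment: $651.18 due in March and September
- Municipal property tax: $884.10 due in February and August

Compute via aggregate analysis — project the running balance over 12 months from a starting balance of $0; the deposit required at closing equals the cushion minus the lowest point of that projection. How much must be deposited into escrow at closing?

$4,564.38

Cushion = 2 × $677.74 = $1,355.48
Trial balance (start $0, +$677.74 each month, − disbursements):
  Jan: +$677.74 → $677.74
  Feb: +$677.74 − $884.10 → $471.38
  Mar: +$677.74 − $4,318.62 → -$3,169.50
  Apr: +$677.74 → -$2,491.76
  May: +$677.74 − $1,394.88 → -$3,208.90
  Jun: +$677.74 → -$2,531.16
  Jul: +$677.74 → -$1,853.42
  Aug: +$677.74 − $884.10 → -$2,059.78
  Sep: +$677.74 − $651.18 → -$2,033.22
  Oct: +$677.74 → -$1,355.48
  Nov: +$677.74 → -$677.74
  Dec: +$677.74 → $0.00
Lowest trial balance = -$3,208.90 (May)
Initial deposit = cushion − low point = $1,355.48 − (-$3,208.90) = $4,564.38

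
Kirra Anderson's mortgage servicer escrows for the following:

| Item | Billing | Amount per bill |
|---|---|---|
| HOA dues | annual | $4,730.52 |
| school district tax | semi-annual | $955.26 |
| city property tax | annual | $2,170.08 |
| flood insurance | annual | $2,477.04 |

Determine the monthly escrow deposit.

$940.68

HOA dues = $4,730.52 annually
School district tax = $955.26 × 2 = $1,910.52 annually
City property tax = $2,170.08 annually
Flood insurance = $2,477.04 annually
Combined annual = $4,730.52 + $1,910.52 + $2,170.08 + $2,477.04 = $11,288.16
Monthly = $11,288.16 ÷ 12 = $940.68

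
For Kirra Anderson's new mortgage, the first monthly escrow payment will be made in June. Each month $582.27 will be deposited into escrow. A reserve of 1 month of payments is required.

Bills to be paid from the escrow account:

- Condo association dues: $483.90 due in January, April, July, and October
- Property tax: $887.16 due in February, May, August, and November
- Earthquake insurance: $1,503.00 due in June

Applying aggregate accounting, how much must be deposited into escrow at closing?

$1,709.52

Cushion = 1 × $582.27 = $582.27
Trial balance (start $0, +$582.27 each month, − disbursements):
  Jun: +$582.27 − $1,503.00 → -$920.73
  Jul: +$582.27 − $483.90 → -$822.36
  Aug: +$582.27 − $887.16 → -$1,127.25
  Sep: +$582.27 → -$544.98
  Oct: +$582.27 − $483.90 → -$446.61
  Nov: +$582.27 − $887.16 → -$751.50
  Dec: +$582.27 → -$169.23
  Jan: +$582.27 − $483.90 → -$70.86
  Feb: +$582.27 − $887.16 → -$375.75
  Mar: +$582.27 → $206.52
  Apr: +$582.27 − $483.90 → $304.89
  May: +$582.27 − $887.16 → $0.00
Lowest trial balance = -$1,127.25 (Aug)
Initial deposit = cushion − low point = $582.27 − (-$1,127.25) = $1,709.52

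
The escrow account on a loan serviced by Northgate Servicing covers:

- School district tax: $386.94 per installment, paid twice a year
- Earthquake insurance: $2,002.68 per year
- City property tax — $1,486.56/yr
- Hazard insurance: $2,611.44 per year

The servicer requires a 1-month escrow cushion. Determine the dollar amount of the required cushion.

$572.88

School district tax: $386.94 × 2 = $773.88
Earthquake insurance: $2,002.68
City property tax: $1,486.56
Hazard insurance: $2,611.44
Total per year = $773.88 + $2,002.68 + $1,486.56 + $2,611.44 = $6,874.56
Monthly escrow = $6,874.56 / 12 = $572.88
Cushion = 1 × $572.88 = $572.88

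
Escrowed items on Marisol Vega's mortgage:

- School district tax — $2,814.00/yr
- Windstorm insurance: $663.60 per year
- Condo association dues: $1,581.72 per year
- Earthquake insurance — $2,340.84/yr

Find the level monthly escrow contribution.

School district tax — $2,814.00/yr
Windstorm insurance — $663.60/yr
Condo association dues — $1,581.72/yr
Earthquake insurance — $2,340.84/yr
Yearly total = $2,814.00 + $663.60 + $1,581.72 + $2,340.84 = $7,400.16
Monthly = $7,400.16 ÷ 12 = $616.68

$616.68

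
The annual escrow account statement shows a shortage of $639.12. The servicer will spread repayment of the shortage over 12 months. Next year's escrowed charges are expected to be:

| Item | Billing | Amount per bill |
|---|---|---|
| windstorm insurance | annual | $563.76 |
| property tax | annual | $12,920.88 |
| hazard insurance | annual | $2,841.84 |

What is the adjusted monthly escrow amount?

Windstorm insurance — $563.76
Property tax — $12,920.88
Hazard insurance — $2,841.84
Yearly total = $16,326.48
Base monthly escrow = $16,326.48 ÷ 12 = $1,360.54
Monthly shortage recovery: $639.12 / 12 = $53.26
Adjusted monthly = $1,360.54 + $53.26 = $1,413.80

$1,413.80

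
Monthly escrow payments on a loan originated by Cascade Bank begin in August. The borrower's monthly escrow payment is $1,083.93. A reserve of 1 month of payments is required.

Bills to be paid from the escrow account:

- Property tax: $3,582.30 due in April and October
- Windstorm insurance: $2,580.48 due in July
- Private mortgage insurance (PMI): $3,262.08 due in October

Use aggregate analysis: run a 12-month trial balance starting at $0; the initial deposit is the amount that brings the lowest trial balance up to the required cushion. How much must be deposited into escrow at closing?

$4,676.52

Cushion = 1 × $1,083.93 = $1,083.93
Trial balance (start $0, +$1,083.93 each month, − disbursements):
  Aug: +$1,083.93 → $1,083.93
  Sep: +$1,083.93 → $2,167.86
  Oct: +$1,083.93 − $6,844.38 → -$3,592.59
  Nov: +$1,083.93 → -$2,508.66
  Dec: +$1,083.93 → -$1,424.73
  Jan: +$1,083.93 → -$340.80
  Feb: +$1,083.93 → $743.13
  Mar: +$1,083.93 → $1,827.06
  Apr: +$1,083.93 − $3,582.30 → -$671.31
  May: +$1,083.93 → $412.62
  Jun: +$1,083.93 → $1,496.55
  Jul: +$1,083.93 − $2,580.48 → $0.00
Lowest trial balance = -$3,592.59 (Oct)
Initial deposit = cushion − low point = $1,083.93 − (-$3,592.59) = $4,676.52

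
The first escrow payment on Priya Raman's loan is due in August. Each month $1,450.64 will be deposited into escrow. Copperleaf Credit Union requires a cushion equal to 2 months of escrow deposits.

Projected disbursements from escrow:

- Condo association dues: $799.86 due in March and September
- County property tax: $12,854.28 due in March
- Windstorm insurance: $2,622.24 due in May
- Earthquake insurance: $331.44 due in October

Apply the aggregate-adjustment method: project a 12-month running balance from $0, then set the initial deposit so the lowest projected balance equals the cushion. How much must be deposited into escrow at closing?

Cushion = 2 × $1,450.64 = $2,901.28
Trial balance (start $0, +$1,450.64 each month, − disbursements):
  Aug: +$1,450.64 → $1,450.64
  Sep: +$1,450.64 − $799.86 → $2,101.42
  Oct: +$1,450.64 − $331.44 → $3,220.62
  Nov: +$1,450.64 → $4,671.26
  Dec: +$1,450.64 → $6,121.90
  Jan: +$1,450.64 → $7,572.54
  Feb: +$1,450.64 → $9,023.18
  Mar: +$1,450.64 − $13,654.14 → -$3,180.32
  Apr: +$1,450.64 → -$1,729.68
  May: +$1,450.64 − $2,622.24 → -$2,901.28
  Jun: +$1,450.64 → -$1,450.64
  Jul: +$1,450.64 → $0.00
Lowest trial balance = -$3,180.32 (Mar)
Initial deposit = cushion − low point = $2,901.28 − (-$3,180.32) = $6,081.60

$6,081.60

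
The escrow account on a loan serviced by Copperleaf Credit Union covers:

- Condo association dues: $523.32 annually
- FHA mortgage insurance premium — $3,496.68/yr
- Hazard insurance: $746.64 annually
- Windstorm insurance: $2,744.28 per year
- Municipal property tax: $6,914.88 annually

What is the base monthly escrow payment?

$1,202.15

Condo association dues — $523.32 per year
FHA mortgage insurance premium — $3,496.68 per year
Hazard insurance — $746.64 per year
Windstorm insurance — $2,744.28 per year
Municipal property tax — $6,914.88 per year
Combined annual = $14,425.80
Monthly = $14,425.80 ÷ 12 = $1,202.15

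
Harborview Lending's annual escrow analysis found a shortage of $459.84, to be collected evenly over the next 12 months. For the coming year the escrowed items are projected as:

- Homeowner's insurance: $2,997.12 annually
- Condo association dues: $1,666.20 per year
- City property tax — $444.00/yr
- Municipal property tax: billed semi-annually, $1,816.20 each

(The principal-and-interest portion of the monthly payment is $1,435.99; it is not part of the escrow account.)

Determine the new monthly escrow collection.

$766.63

Homeowner's insurance = $2,997.12 per year
Condo association dues = $1,666.20 per year
City property tax = $444.00 per year
Municipal property tax = $1,816.20 × 2 = $3,632.40 per year
Combined annual = $2,997.12 + $1,666.20 + $444.00 + $3,632.40 = $8,739.72
Per month = $8,739.72 ÷ 12 = $728.31
Monthly shortage recovery: $459.84 ÷ 12 = $38.32
Adjusted monthly = $728.31 + $38.32 = $766.63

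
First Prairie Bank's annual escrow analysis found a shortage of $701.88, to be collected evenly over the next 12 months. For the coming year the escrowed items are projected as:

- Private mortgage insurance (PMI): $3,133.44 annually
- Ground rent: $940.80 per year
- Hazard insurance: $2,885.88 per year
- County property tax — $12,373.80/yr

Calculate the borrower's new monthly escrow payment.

$1,669.65

Private mortgage insurance (PMI): $3,133.44 per year
Ground rent: $940.80 per year
Hazard insurance: $2,885.88 per year
County property tax: $12,373.80 per year
Annual escrow total = $19,333.92
Base monthly escrow = $19,333.92 / 12 = $1,611.16
Shortage spread = $701.88 / 12 = $58.49/mo
New monthly escrow = $1,611.16 + $58.49 = $1,669.65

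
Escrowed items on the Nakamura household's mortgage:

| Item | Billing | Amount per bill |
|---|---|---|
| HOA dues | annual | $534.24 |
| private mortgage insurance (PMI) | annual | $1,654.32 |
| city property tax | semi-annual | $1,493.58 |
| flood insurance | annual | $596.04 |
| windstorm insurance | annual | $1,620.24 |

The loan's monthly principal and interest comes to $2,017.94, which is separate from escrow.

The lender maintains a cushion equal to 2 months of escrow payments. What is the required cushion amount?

HOA dues — $534.24 per year
Private mortgage insurance (PMI) — $1,654.32 per year
City property tax — $1,493.58 × 2 = $2,987.16 per year
Flood insurance — $596.04 per year
Windstorm insurance — $1,620.24 per year
Total per year = $534.24 + $1,654.32 + $2,987.16 + $596.04 + $1,620.24 = $7,392.00
Monthly = $7,392.00 ÷ 12 = $616.00
Reserve = 2 × $616.00 = $1,232.00

$1,232.00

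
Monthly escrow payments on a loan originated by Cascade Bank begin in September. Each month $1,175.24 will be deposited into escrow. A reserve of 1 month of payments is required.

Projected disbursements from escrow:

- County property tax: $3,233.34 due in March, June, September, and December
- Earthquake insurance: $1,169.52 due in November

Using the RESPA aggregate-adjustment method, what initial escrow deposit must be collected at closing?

Cushion = 1 × $1,175.24 = $1,175.24
Trial balance (start $0, +$1,175.24 each month, − disbursements):
  Sep: +$1,175.24 − $3,233.34 → -$2,058.10
  Oct: +$1,175.24 → -$882.86
  Nov: +$1,175.24 − $1,169.52 → -$877.14
  Dec: +$1,175.24 − $3,233.34 → -$2,935.24
  Jan: +$1,175.24 → -$1,760.00
  Feb: +$1,175.24 → -$584.76
  Mar: +$1,175.24 − $3,233.34 → -$2,642.86
  Apr: +$1,175.24 → -$1,467.62
  May: +$1,175.24 → -$292.38
  Jun: +$1,175.24 − $3,233.34 → -$2,350.48
  Jul: +$1,175.24 → -$1,175.24
  Aug: +$1,175.24 → $0.00
Lowest trial balance = -$2,935.24 (Dec)
Initial deposit = cushion − low point = $1,175.24 − (-$2,935.24) = $4,110.48

$4,110.48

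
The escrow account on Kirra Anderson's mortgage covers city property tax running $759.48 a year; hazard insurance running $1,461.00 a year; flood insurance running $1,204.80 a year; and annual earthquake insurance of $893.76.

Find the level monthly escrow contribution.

$359.92

City property tax — $759.48 annually
Hazard insurance — $1,461.00 annually
Flood insurance — $1,204.80 annually
Earthquake insurance — $893.76 annually
Annual escrow total = $759.48 + $1,461.00 + $1,204.80 + $893.76 = $4,319.04
Monthly escrow = $4,319.04 ÷ 12 = $359.92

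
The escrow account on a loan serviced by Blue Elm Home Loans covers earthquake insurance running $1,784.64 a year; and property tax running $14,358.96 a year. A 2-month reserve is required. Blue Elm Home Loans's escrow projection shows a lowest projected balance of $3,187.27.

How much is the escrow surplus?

$496.67

Earthquake insurance — $1,784.64/yr
Property tax — $14,358.96/yr
Annual escrow total = $1,784.64 + $14,358.96 = $16,143.60
Monthly = $16,143.60 / 12 = $1,345.30
Required reserve = 2 × $1,345.30 = $2,690.60
Surplus = $3,187.27 − $2,690.60 = $496.67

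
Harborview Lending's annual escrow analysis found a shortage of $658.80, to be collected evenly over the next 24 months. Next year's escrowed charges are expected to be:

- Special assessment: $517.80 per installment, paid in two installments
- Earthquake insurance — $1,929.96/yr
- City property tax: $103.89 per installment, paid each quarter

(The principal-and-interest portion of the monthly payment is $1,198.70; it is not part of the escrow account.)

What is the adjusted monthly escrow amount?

$309.21

Special assessment — $517.80 × 2 = $1,035.60 per year
Earthquake insurance — $1,929.96 per year
City property tax — $103.89 × 4 = $415.56 per year
Total per year = $1,035.60 + $1,929.96 + $415.56 = $3,381.12
Monthly escrow = $3,381.12 / 12 = $281.76
Shortage per month = $658.80 / 24 = $27.45
New monthly escrow = $281.76 + $27.45 = $309.21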